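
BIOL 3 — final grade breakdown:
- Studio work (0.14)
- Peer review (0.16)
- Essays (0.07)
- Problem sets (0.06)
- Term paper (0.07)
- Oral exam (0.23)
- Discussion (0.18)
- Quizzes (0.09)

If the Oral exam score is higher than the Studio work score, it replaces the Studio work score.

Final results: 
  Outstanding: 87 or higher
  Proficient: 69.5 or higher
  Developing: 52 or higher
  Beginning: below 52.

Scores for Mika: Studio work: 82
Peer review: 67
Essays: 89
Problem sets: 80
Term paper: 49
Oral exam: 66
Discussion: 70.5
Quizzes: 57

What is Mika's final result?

Oral exam (66) ≤ Studio work (82), so Studio work stays at 82.
Weighted total:
  Studio work 82 × 0.14 = 11.48
  Peer review 67 × 0.16 = 10.72
  Essays 89 × 0.07 = 6.23
  Problem sets 80 × 0.06 = 4.8
  Term paper 49 × 0.07 = 3.43
  Oral exam 66 × 0.23 = 15.18
  Discussion 70.5 × 0.18 = 12.69
  Quizzes 57 × 0.09 = 5.13
Sum = 69.66
69.66 is ≥ 69.5 and < 87 → Proficient

Proficient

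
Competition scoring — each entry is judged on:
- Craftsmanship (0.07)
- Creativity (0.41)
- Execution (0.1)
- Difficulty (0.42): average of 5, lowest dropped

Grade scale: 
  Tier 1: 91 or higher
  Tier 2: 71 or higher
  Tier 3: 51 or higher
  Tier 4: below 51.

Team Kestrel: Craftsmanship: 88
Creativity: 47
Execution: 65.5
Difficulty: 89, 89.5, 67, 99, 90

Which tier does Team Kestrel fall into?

Difficulty: drop 67 → average of remaining 4 = 367.5/4 = 91.875
Weighted total:
  Craftsmanship 88 × 0.07 = 6.16
  Creativity 47 × 0.41 = 19.27
  Execution 65.5 × 0.1 = 6.55
  Difficulty 91.875 × 0.42 = 38.5875
Sum = 70.5675
70.5675 is ≥ 51 and < 71 → Tier 3

Tier 3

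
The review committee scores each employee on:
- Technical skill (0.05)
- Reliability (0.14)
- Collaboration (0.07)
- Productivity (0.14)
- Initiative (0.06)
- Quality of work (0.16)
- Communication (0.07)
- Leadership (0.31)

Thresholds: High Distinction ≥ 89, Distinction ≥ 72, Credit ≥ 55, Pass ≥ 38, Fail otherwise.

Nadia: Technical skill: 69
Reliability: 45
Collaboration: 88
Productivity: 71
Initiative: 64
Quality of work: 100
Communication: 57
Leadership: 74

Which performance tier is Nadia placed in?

Weighted total:
  Technical skill 69 × 0.05 = 3.45
  Reliability 45 × 0.14 = 6.3
  Collaboration 88 × 0.07 = 6.16
  Productivity 71 × 0.14 = 9.94
  Initiative 64 × 0.06 = 3.84
  Quality of work 100 × 0.16 = 16
  Communication 57 × 0.07 = 3.99
  Leadership 74 × 0.31 = 22.94
Sum = 72.62
72.62 is ≥ 72 and < 89 → Distinction

Distinction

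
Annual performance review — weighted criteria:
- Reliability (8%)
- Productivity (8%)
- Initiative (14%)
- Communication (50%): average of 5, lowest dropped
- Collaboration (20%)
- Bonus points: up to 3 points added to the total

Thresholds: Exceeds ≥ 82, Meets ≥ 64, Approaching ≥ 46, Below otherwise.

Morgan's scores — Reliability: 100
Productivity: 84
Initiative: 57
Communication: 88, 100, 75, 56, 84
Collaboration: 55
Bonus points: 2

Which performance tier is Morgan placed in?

Communication: drop 56 → average of remaining 4 = 347/4 = 86.75
Weighted total:
  Reliability 100 × 0.08 = 8
  Productivity 84 × 0.08 = 6.72
  Initiative 57 × 0.14 = 7.98
  Communication 86.75 × 0.5 = 43.375
  Collaboration 55 × 0.2 = 11
Sum = 77.075
Bonus points: 77.075 + 2 = 79.075
79.075 is ≥ 64 and < 82 → Meets

Meets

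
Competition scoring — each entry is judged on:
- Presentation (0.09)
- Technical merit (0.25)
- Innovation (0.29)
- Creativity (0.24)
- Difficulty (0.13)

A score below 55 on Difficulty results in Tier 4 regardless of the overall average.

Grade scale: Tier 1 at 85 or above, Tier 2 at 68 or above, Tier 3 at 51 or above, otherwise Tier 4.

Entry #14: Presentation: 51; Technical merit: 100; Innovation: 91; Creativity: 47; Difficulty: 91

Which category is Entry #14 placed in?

Difficulty score 91 ≥ 55: minimum met.
Weighted total:
  Presentation 51 × 0.09 = 4.59
  Technical merit 100 × 0.25 = 25
  Innovation 91 × 0.29 = 26.39
  Creativity 47 × 0.24 = 11.28
  Difficulty 91 × 0.13 = 11.83
Sum = 79.09
79.09 is ≥ 68 and < 85 → Tier 2

Tier 2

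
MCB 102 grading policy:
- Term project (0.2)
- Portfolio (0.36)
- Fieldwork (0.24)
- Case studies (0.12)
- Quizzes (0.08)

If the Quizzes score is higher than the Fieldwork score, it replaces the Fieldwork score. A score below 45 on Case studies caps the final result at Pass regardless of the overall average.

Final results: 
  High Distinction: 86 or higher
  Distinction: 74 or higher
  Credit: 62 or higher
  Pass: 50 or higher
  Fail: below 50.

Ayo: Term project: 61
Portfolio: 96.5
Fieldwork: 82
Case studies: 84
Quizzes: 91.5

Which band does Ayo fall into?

High Distinction

Quizzes (91.5) > Fieldwork (82), so Fieldwork counts as 91.5.
Case studies score 84 ≥ 45: minimum met.
Weighted total:
  Term project 61 × 0.2 = 12.2
  Portfolio 96.5 × 0.36 = 34.74
  Fieldwork 91.5 × 0.24 = 21.96
  Case studies 84 × 0.12 = 10.08
  Quizzes 91.5 × 0.08 = 7.32
Sum = 86.3
86.3 ≥ 86 → High Distinction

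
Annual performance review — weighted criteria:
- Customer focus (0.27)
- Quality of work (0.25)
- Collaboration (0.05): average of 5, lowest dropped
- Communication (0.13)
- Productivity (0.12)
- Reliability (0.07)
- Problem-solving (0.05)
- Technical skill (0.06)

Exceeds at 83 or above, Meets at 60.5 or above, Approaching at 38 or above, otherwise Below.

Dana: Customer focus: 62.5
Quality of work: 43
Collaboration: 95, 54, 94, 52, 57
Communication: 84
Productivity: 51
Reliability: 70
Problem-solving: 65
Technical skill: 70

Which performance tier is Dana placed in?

Meets

Collaboration: drop 52 → average of remaining 4 = 300/4 = 75
Weighted total:
  Customer focus 62.5 × 0.27 = 16.875
  Quality of work 43 × 0.25 = 10.75
  Collaboration 75 × 0.05 = 3.75
  Communication 84 × 0.13 = 10.92
  Productivity 51 × 0.12 = 6.12
  Reliability 70 × 0.07 = 4.9
  Problem-solving 65 × 0.05 = 3.25
  Technical skill 70 × 0.06 = 4.2
Sum = 60.765
60.765 is ≥ 60.5 and < 83 → Meets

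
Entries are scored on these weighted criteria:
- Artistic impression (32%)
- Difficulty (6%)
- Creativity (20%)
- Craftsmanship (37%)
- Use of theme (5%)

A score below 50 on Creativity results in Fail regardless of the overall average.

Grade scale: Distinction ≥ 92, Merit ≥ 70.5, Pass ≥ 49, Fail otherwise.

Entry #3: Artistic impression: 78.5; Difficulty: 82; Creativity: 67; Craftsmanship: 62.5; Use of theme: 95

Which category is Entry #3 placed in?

Creativity score 67 ≥ 50: minimum met.
Weighted total:
  Artistic impression 78.5 × 0.32 = 25.12
  Difficulty 82 × 0.06 = 4.92
  Creativity 67 × 0.2 = 13.4
  Craftsmanship 62.5 × 0.37 = 23.125
  Use of theme 95 × 0.05 = 4.75
Sum = 71.315
71.315 is ≥ 70.5 and < 92 → Merit

Merit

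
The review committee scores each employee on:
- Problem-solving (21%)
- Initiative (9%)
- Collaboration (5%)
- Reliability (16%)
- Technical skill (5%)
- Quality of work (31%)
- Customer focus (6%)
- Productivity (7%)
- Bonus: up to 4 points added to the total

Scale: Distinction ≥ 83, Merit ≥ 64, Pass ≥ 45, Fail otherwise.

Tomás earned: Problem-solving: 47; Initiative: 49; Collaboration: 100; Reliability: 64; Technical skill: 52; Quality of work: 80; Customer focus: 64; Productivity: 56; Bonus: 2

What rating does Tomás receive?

Merit

Weighted total:
  Problem-solving 47 × 0.21 = 9.87
  Initiative 49 × 0.09 = 4.41
  Collaboration 100 × 0.05 = 5
  Reliability 64 × 0.16 = 10.24
  Technical skill 52 × 0.05 = 2.6
  Quality of work 80 × 0.31 = 24.8
  Customer focus 64 × 0.06 = 3.84
  Productivity 56 × 0.07 = 3.92
Sum = 64.68
Bonus: 64.68 + 2 = 66.68
66.68 is ≥ 64 and < 83 → Merit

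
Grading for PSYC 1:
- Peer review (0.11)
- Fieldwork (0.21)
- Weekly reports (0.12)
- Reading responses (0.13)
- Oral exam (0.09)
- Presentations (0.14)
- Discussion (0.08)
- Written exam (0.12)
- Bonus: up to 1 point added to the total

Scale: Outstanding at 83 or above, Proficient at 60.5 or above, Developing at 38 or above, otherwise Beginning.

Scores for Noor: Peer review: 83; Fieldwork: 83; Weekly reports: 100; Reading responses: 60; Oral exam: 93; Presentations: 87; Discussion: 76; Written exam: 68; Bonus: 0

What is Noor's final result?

Weighted total:
  Peer review 83 × 0.11 = 9.13
  Fieldwork 83 × 0.21 = 17.43
  Weekly reports 100 × 0.12 = 12
  Reading responses 60 × 0.13 = 7.8
  Oral exam 93 × 0.09 = 8.37
  Presentations 87 × 0.14 = 12.18
  Discussion 76 × 0.08 = 6.08
  Written exam 68 × 0.12 = 8.16
Sum = 81.15
Bonus: 81.15 + 0 = 81.15
81.15 is ≥ 60.5 and < 83 → Proficient

Proficient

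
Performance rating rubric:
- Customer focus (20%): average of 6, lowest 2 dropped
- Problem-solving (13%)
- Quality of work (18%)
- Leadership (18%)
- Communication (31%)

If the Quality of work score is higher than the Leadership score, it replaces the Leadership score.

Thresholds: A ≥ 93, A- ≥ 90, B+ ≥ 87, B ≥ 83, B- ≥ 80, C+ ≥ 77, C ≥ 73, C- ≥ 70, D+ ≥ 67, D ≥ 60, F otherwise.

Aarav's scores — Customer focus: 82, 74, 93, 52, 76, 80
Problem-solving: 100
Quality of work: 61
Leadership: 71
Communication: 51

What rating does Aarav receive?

Customer focus: drop 52, 74 → average of remaining 4 = 331/4 = 82.75
Quality of work (61) ≤ Leadership (71), so Leadership stays at 71.
Weighted total:
  Customer focus 82.75 × 0.2 = 16.55
  Problem-solving 100 × 0.13 = 13
  Quality of work 61 × 0.18 = 10.98
  Leadership 71 × 0.18 = 12.78
  Communication 51 × 0.31 = 15.81
Sum = 69.12
69.12 is ≥ 67 and < 70 → D+

D+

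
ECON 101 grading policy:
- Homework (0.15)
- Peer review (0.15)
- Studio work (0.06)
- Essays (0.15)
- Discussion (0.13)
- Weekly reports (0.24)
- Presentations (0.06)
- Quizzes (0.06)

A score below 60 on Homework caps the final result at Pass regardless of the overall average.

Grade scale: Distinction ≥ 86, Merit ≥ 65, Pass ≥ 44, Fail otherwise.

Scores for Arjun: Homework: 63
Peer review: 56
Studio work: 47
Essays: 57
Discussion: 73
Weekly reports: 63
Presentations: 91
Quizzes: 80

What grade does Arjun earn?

Pass

Homework score 63 ≥ 60: minimum met.
Weighted total:
  Homework 63 × 0.15 = 9.45
  Peer review 56 × 0.15 = 8.4
  Studio work 47 × 0.06 = 2.82
  Essays 57 × 0.15 = 8.55
  Discussion 73 × 0.13 = 9.49
  Weekly reports 63 × 0.24 = 15.12
  Presentations 91 × 0.06 = 5.46
  Quizzes 80 × 0.06 = 4.8
Sum = 64.09
64.09 is ≥ 44 and < 65 → Pass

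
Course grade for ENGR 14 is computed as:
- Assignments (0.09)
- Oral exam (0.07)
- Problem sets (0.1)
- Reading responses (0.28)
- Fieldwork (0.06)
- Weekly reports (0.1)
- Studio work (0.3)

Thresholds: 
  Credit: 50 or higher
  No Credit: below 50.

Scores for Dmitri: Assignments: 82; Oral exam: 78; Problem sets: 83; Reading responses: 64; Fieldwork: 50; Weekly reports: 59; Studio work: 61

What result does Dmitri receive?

Credit

Weighted total:
  Assignments 82 × 0.09 = 7.38
  Oral exam 78 × 0.07 = 5.46
  Problem sets 83 × 0.1 = 8.3
  Reading responses 64 × 0.28 = 17.92
  Fieldwork 50 × 0.06 = 3
  Weekly reports 59 × 0.1 = 5.9
  Studio work 61 × 0.3 = 18.3
Sum = 66.26
66.26 ≥ 50 → Credit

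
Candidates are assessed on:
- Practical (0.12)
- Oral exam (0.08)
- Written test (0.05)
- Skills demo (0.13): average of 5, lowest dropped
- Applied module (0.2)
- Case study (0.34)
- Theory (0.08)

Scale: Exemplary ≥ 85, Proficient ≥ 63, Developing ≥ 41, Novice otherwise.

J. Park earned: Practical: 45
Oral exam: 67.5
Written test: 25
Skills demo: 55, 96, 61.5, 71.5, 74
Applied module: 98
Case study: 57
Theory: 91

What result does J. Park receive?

Skills demo: drop 55 → average of remaining 4 = 303/4 = 75.75
Weighted total:
  Practical 45 × 0.12 = 5.4
  Oral exam 67.5 × 0.08 = 5.4
  Written test 25 × 0.05 = 1.25
  Skills demo 75.75 × 0.13 = 9.8475
  Applied module 98 × 0.2 = 19.6
  Case study 57 × 0.34 = 19.38
  Theory 91 × 0.08 = 7.28
Sum = 68.1575
68.1575 is ≥ 63 and < 85 → Proficient

Proficient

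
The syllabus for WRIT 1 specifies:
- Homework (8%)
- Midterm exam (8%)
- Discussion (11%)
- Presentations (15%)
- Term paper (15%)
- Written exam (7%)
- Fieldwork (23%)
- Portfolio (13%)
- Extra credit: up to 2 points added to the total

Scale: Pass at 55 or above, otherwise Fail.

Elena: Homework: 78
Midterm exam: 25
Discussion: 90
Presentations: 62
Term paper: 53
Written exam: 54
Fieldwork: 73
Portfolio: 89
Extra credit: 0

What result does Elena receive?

Pass

Weighted total:
  Homework 78 × 0.08 = 6.24
  Midterm exam 25 × 0.08 = 2
  Discussion 90 × 0.11 = 9.9
  Presentations 62 × 0.15 = 9.3
  Term paper 53 × 0.15 = 7.95
  Written exam 54 × 0.07 = 3.78
  Fieldwork 73 × 0.23 = 16.79
  Portfolio 89 × 0.13 = 11.57
Sum = 67.53
Extra credit: 67.53 + 0 = 67.53
67.53 ≥ 55 → Pass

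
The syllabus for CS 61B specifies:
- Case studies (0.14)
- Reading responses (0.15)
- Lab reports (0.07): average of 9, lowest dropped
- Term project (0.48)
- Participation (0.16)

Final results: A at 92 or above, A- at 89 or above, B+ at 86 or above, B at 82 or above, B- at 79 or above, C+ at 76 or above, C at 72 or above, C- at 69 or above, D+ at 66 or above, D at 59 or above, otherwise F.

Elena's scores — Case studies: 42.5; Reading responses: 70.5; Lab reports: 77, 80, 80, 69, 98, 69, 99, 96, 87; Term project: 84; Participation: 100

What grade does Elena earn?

Lab reports: drop 69 → average of remaining 8 = 686/8 = 85.75
Weighted total:
  Case studies 42.5 × 0.14 = 5.95
  Reading responses 70.5 × 0.15 = 10.575
  Lab reports 85.75 × 0.07 = 6.0025
  Term project 84 × 0.48 = 40.32
  Participation 100 × 0.16 = 16
Sum = 78.8475
78.8475 is ≥ 76 and < 79 → C+

C+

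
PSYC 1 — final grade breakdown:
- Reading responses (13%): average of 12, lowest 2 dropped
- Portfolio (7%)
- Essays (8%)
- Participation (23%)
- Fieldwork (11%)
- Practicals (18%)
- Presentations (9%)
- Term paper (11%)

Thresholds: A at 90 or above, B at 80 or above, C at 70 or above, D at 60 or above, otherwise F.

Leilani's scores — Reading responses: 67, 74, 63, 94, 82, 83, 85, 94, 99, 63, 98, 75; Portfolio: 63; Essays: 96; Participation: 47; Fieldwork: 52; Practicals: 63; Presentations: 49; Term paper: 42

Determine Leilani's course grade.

D

Reading responses: drop 63, 63 → average of remaining 10 = 851/10 = 85.1
Weighted total:
  Reading responses 85.1 × 0.13 = 11.063
  Portfolio 63 × 0.07 = 4.41
  Essays 96 × 0.08 = 7.68
  Participation 47 × 0.23 = 10.81
  Fieldwork 52 × 0.11 = 5.72
  Practicals 63 × 0.18 = 11.34
  Presentations 49 × 0.09 = 4.41
  Term paper 42 × 0.11 = 4.62
Sum = 60.053
60.053 is ≥ 60 and < 70 → D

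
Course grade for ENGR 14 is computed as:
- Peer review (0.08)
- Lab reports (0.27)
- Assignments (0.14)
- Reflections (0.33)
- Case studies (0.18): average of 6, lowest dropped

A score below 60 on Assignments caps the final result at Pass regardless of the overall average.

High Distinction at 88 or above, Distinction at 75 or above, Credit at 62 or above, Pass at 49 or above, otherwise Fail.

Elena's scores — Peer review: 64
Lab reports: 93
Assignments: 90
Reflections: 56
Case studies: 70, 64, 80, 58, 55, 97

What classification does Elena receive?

Case studies: drop 55 → average of remaining 5 = 369/5 = 73.8
Assignments score 90 ≥ 60: minimum met.
Weighted total:
  Peer review 64 × 0.08 = 5.12
  Lab reports 93 × 0.27 = 25.11
  Assignments 90 × 0.14 = 12.6
  Reflections 56 × 0.33 = 18.48
  Case studies 73.8 × 0.18 = 13.284
Sum = 74.594
74.594 is ≥ 62 and < 75 → Credit

Credit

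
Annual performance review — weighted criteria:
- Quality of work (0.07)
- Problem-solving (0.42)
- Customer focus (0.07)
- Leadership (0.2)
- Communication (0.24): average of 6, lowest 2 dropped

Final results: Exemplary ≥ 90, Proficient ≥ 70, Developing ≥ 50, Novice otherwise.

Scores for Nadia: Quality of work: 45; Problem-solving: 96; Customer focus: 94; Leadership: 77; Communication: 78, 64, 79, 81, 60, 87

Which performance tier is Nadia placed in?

Communication: drop 60, 64 → average of remaining 4 = 325/4 = 81.25
Weighted total:
  Quality of work 45 × 0.07 = 3.15
  Problem-solving 96 × 0.42 = 40.32
  Customer focus 94 × 0.07 = 6.58
  Leadership 77 × 0.2 = 15.4
  Communication 81.25 × 0.24 = 19.5
Sum = 84.95
84.95 is ≥ 70 and < 90 → Proficient

Proficient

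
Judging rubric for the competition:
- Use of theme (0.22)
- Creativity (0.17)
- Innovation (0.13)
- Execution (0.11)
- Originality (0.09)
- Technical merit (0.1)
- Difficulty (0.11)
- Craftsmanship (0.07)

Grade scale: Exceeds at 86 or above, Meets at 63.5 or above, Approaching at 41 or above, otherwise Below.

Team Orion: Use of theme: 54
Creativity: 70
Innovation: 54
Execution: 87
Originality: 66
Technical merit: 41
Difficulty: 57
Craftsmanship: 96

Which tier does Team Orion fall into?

Approaching

Weighted total:
  Use of theme 54 × 0.22 = 11.88
  Creativity 70 × 0.17 = 11.9
  Innovation 54 × 0.13 = 7.02
  Execution 87 × 0.11 = 9.57
  Originality 66 × 0.09 = 5.94
  Technical merit 41 × 0.1 = 4.1
  Difficulty 57 × 0.11 = 6.27
  Craftsmanship 96 × 0.07 = 6.72
Sum = 63.4
63.4 is ≥ 41 and < 63.5 → Approaching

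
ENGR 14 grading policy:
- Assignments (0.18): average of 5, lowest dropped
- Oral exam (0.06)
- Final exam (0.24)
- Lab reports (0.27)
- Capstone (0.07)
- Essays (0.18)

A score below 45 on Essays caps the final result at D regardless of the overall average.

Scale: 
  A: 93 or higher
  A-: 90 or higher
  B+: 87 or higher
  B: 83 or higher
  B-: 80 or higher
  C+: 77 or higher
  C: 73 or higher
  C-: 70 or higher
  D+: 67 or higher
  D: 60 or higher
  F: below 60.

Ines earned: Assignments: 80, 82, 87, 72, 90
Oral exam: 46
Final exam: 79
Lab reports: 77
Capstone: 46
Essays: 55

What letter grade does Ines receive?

Assignments: drop 72 → average of remaining 4 = 339/4 = 84.75
Essays score 55 ≥ 45: minimum met.
Weighted total:
  Assignments 84.75 × 0.18 = 15.255
  Oral exam 46 × 0.06 = 2.76
  Final exam 79 × 0.24 = 18.96
  Lab reports 77 × 0.27 = 20.79
  Capstone 46 × 0.07 = 3.22
  Essays 55 × 0.18 = 9.9
Sum = 70.885
70.885 is ≥ 70 and < 73 → C-

C-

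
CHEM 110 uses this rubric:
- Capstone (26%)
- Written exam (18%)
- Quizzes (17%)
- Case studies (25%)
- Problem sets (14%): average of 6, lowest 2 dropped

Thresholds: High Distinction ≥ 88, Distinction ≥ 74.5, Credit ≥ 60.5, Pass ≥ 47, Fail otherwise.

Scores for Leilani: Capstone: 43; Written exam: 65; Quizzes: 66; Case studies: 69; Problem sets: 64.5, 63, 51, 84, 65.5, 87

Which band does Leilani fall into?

Problem sets: drop 51, 63 → average of remaining 4 = 301/4 = 75.25
Weighted total:
  Capstone 43 × 0.26 = 11.18
  Written exam 65 × 0.18 = 11.7
  Quizzes 66 × 0.17 = 11.22
  Case studies 69 × 0.25 = 17.25
  Problem sets 75.25 × 0.14 = 10.535
Sum = 61.885
61.885 is ≥ 60.5 and < 74.5 → Credit

Credit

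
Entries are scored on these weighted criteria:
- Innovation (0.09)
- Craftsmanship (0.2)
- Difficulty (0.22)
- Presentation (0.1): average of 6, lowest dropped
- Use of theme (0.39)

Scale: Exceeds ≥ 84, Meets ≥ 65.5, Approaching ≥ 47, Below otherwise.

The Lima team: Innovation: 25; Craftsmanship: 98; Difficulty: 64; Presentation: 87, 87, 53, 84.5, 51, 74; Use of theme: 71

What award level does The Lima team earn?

Presentation: drop 51 → average of remaining 5 = 385.5/5 = 77.1
Weighted total:
  Innovation 25 × 0.09 = 2.25
  Craftsmanship 98 × 0.2 = 19.6
  Difficulty 64 × 0.22 = 14.08
  Presentation 77.1 × 0.1 = 7.71
  Use of theme 71 × 0.39 = 27.69
Sum = 71.33
71.33 is ≥ 65.5 and < 84 → Meets

Meets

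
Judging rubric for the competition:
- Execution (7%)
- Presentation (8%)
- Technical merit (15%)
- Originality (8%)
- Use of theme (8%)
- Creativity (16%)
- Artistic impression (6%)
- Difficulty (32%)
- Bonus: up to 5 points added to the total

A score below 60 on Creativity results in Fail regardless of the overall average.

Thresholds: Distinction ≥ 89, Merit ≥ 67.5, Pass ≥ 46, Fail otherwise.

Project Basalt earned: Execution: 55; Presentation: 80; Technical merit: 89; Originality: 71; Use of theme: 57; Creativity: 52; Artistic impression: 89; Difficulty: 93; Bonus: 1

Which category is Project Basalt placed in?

Creativity score 52 < 60: minimum not met.
Weighted total:
  Execution 55 × 0.07 = 3.85
  Presentation 80 × 0.08 = 6.4
  Technical merit 89 × 0.15 = 13.35
  Originality 71 × 0.08 = 5.68
  Use of theme 57 × 0.08 = 4.56
  Creativity 52 × 0.16 = 8.32
  Artistic impression 89 × 0.06 = 5.34
  Difficulty 93 × 0.32 = 29.76
Sum = 77.26
Bonus: 77.26 + 1 = 78.26
Because the Creativity minimum was not met, the result is Fail.

Fail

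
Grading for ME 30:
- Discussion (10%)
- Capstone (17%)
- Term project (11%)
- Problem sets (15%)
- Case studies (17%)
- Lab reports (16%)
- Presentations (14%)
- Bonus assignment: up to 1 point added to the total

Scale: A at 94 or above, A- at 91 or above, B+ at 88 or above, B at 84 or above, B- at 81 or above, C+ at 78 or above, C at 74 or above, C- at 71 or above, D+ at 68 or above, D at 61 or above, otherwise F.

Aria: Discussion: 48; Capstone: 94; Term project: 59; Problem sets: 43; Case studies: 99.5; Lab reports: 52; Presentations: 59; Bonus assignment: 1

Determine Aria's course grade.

Weighted total:
  Discussion 48 × 0.1 = 4.8
  Capstone 94 × 0.17 = 15.98
  Term project 59 × 0.11 = 6.49
  Problem sets 43 × 0.15 = 6.45
  Case studies 99.5 × 0.17 = 16.915
  Lab reports 52 × 0.16 = 8.32
  Presentations 59 × 0.14 = 8.26
Sum = 67.215
Bonus assignment: 67.215 + 1 = 68.215
68.215 is ≥ 68 and < 71 → D+

D+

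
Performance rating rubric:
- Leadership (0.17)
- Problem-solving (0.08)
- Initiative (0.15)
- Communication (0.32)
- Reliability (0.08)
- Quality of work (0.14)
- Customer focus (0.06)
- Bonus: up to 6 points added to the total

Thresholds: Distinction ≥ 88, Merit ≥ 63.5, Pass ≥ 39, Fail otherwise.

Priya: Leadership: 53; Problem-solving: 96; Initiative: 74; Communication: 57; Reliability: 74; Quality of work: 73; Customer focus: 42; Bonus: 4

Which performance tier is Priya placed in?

Weighted total:
  Leadership 53 × 0.17 = 9.01
  Problem-solving 96 × 0.08 = 7.68
  Initiative 74 × 0.15 = 11.1
  Communication 57 × 0.32 = 18.24
  Reliability 74 × 0.08 = 5.92
  Quality of work 73 × 0.14 = 10.22
  Customer focus 42 × 0.06 = 2.52
Sum = 64.69
Bonus: 64.69 + 4 = 68.69
68.69 is ≥ 63.5 and < 88 → Merit

Merit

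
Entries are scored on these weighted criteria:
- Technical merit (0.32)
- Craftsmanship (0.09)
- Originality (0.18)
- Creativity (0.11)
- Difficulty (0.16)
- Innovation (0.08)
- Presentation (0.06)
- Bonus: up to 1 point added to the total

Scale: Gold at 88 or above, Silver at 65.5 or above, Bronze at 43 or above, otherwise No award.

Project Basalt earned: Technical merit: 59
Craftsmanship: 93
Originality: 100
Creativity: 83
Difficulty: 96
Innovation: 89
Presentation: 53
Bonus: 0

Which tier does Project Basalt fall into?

Weighted total:
  Technical merit 59 × 0.32 = 18.88
  Craftsmanship 93 × 0.09 = 8.37
  Originality 100 × 0.18 = 18
  Creativity 83 × 0.11 = 9.13
  Difficulty 96 × 0.16 = 15.36
  Innovation 89 × 0.08 = 7.12
  Presentation 53 × 0.06 = 3.18
Sum = 80.04
Bonus: 80.04 + 0 = 80.04
80.04 is ≥ 65.5 and < 88 → Silver

Silver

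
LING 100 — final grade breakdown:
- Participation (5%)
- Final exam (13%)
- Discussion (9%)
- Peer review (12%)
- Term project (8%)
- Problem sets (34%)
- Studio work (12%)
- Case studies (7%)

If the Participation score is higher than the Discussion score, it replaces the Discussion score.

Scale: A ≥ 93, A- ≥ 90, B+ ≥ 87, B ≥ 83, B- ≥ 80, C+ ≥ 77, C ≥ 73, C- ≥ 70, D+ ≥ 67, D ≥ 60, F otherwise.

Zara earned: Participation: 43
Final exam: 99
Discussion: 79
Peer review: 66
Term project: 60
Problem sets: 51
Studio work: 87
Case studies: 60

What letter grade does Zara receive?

Participation (43) ≤ Discussion (79), so Discussion stays at 79.
Weighted total:
  Participation 43 × 0.05 = 2.15
  Final exam 99 × 0.13 = 12.87
  Discussion 79 × 0.09 = 7.11
  Peer review 66 × 0.12 = 7.92
  Term project 60 × 0.08 = 4.8
  Problem sets 51 × 0.34 = 17.34
  Studio work 87 × 0.12 = 10.44
  Case studies 60 × 0.07 = 4.2
Sum = 66.83
66.83 is ≥ 60 and < 67 → D

D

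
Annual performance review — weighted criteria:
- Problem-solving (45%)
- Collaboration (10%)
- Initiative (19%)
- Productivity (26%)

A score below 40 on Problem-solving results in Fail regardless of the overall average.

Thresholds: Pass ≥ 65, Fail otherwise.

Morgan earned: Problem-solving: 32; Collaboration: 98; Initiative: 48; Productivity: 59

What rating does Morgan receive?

Fail

Problem-solving score 32 < 40: minimum not met.
Weighted total:
  Problem-solving 32 × 0.45 = 14.4
  Collaboration 98 × 0.1 = 9.8
  Initiative 48 × 0.19 = 9.12
  Productivity 59 × 0.26 = 15.34
Sum = 48.66
Because the Problem-solving minimum was not met, the result is Fail.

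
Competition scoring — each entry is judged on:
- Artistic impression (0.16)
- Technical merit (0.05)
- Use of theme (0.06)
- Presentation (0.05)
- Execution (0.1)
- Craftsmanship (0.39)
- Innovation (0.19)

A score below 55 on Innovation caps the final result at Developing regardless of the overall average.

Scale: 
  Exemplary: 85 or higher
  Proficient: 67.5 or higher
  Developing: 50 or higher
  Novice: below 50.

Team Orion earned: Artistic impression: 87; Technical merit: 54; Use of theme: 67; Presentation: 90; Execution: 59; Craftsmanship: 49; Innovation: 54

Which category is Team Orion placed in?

Innovation score 54 < 55: minimum not met.
Weighted total:
  Artistic impression 87 × 0.16 = 13.92
  Technical merit 54 × 0.05 = 2.7
  Use of theme 67 × 0.06 = 4.02
  Presentation 90 × 0.05 = 4.5
  Execution 59 × 0.1 = 5.9
  Craftsmanship 49 × 0.39 = 19.11
  Innovation 54 × 0.19 = 10.26
Sum = 60.41
60.41 would be Developing; cap at Developing applies → Developing.

Developing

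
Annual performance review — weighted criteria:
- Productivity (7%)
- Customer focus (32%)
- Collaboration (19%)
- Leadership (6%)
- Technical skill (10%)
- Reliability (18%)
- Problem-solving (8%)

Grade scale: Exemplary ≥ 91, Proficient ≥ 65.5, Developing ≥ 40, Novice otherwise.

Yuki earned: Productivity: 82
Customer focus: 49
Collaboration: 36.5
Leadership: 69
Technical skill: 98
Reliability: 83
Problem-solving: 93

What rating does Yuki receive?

Weighted total:
  Productivity 82 × 0.07 = 5.74
  Customer focus 49 × 0.32 = 15.68
  Collaboration 36.5 × 0.19 = 6.935
  Leadership 69 × 0.06 = 4.14
  Technical skill 98 × 0.1 = 9.8
  Reliability 83 × 0.18 = 14.94
  Problem-solving 93 × 0.08 = 7.44
Sum = 64.675
64.675 is ≥ 40 and < 65.5 → Developing

Developing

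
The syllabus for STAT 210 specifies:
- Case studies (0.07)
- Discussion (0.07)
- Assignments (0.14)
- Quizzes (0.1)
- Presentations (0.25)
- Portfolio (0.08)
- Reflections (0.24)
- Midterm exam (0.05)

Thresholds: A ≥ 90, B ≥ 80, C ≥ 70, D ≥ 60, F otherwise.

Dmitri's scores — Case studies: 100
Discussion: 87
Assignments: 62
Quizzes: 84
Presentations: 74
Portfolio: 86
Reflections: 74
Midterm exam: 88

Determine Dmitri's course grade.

C

Weighted total:
  Case studies 100 × 0.07 = 7
  Discussion 87 × 0.07 = 6.09
  Assignments 62 × 0.14 = 8.68
  Quizzes 84 × 0.1 = 8.4
  Presentations 74 × 0.25 = 18.5
  Portfolio 86 × 0.08 = 6.88
  Reflections 74 × 0.24 = 17.76
  Midterm exam 88 × 0.05 = 4.4
Sum = 77.71
77.71 is ≥ 70 and < 80 → C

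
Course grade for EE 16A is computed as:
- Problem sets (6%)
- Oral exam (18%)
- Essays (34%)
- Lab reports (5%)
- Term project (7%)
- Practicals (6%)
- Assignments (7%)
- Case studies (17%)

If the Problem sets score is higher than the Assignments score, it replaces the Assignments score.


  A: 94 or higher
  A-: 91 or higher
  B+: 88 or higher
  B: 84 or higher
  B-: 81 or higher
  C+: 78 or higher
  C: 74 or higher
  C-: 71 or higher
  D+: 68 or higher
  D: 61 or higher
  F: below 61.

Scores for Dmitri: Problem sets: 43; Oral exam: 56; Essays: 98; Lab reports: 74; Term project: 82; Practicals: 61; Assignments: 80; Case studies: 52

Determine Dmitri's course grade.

C-

Problem sets (43) ≤ Assignments (80), so Assignments stays at 80.
Weighted total:
  Problem sets 43 × 0.06 = 2.58
  Oral exam 56 × 0.18 = 10.08
  Essays 98 × 0.34 = 33.32
  Lab reports 74 × 0.05 = 3.7
  Term project 82 × 0.07 = 5.74
  Practicals 61 × 0.06 = 3.66
  Assignments 80 × 0.07 = 5.6
  Case studies 52 × 0.17 = 8.84
Sum = 73.52
73.52 is ≥ 71 and < 74 → C-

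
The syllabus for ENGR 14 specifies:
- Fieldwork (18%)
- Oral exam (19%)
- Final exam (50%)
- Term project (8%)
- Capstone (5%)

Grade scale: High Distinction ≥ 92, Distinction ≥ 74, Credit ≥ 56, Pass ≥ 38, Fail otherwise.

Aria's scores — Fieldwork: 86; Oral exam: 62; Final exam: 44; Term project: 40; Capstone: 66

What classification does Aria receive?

Pass

Weighted total:
  Fieldwork 86 × 0.18 = 15.48
  Oral exam 62 × 0.19 = 11.78
  Final exam 44 × 0.5 = 22
  Term project 40 × 0.08 = 3.2
  Capstone 66 × 0.05 = 3.3
Sum = 55.76
55.76 is ≥ 38 and < 56 → Pass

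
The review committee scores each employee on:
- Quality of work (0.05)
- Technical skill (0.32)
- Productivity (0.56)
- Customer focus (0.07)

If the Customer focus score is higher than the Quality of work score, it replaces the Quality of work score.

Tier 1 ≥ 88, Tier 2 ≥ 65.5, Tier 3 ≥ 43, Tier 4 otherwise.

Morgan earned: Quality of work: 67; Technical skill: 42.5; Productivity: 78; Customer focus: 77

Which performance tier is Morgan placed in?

Tier 2

Customer focus (77) > Quality of work (67), so Quality of work counts as 77.
Weighted total:
  Quality of work 77 × 0.05 = 3.85
  Technical skill 42.5 × 0.32 = 13.6
  Productivity 78 × 0.56 = 43.68
  Customer focus 77 × 0.07 = 5.39
Sum = 66.52
66.52 is ≥ 65.5 and < 88 → Tier 2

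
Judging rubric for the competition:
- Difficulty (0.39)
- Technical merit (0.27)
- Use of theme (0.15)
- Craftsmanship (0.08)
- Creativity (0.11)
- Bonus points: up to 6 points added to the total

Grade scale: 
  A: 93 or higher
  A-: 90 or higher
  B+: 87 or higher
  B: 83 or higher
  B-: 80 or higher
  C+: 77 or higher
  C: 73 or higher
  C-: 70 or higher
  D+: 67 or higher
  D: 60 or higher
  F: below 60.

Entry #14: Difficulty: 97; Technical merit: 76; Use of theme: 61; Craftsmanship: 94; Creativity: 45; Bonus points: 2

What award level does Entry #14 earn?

Weighted total:
  Difficulty 97 × 0.39 = 37.83
  Technical merit 76 × 0.27 = 20.52
  Use of theme 61 × 0.15 = 9.15
  Craftsmanship 94 × 0.08 = 7.52
  Creativity 45 × 0.11 = 4.95
Sum = 79.97
Bonus points: 79.97 + 2 = 81.97
81.97 is ≥ 80 and < 83 → B-

B-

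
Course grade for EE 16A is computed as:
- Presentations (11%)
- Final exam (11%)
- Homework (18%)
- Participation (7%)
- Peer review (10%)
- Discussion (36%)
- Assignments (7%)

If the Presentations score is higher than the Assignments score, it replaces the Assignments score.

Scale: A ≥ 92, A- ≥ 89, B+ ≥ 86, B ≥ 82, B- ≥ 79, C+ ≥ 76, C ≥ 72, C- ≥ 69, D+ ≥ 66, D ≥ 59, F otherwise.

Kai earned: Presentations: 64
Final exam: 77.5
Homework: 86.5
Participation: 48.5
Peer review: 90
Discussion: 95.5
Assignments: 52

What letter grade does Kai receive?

B

Presentations (64) > Assignments (52), so Assignments counts as 64.
Weighted total:
  Presentations 64 × 0.11 = 7.04
  Final exam 77.5 × 0.11 = 8.525
  Homework 86.5 × 0.18 = 15.57
  Participation 48.5 × 0.07 = 3.395
  Peer review 90 × 0.1 = 9
  Discussion 95.5 × 0.36 = 34.38
  Assignments 64 × 0.07 = 4.48
Sum = 82.39
82.39 is ≥ 82 and < 86 → B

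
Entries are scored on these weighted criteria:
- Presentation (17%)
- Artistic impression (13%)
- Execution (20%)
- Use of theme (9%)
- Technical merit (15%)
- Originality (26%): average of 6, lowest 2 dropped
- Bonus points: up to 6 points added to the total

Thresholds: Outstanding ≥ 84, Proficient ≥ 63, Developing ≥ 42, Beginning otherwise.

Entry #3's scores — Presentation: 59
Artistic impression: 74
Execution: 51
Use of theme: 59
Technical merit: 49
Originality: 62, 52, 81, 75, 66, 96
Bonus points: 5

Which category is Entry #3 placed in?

Proficient

Originality: drop 52, 62 → average of remaining 4 = 318/4 = 79.5
Weighted total:
  Presentation 59 × 0.17 = 10.03
  Artistic impression 74 × 0.13 = 9.62
  Execution 51 × 0.2 = 10.2
  Use of theme 59 × 0.09 = 5.31
  Technical merit 49 × 0.15 = 7.35
  Originality 79.5 × 0.26 = 20.67
Sum = 63.18
Bonus points: 63.18 + 5 = 68.18
68.18 is ≥ 63 and < 84 → Proficient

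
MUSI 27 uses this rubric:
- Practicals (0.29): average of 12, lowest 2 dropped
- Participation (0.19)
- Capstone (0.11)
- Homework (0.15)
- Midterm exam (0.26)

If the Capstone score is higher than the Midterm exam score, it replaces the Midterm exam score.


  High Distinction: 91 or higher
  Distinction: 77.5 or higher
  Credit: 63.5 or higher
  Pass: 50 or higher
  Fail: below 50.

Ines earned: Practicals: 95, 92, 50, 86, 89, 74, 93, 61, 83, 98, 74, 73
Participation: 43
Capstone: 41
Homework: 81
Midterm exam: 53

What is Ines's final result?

Practicals: drop 50, 61 → average of remaining 10 = 857/10 = 85.7
Capstone (41) ≤ Midterm exam (53), so Midterm exam stays at 53.
Weighted total:
  Practicals 85.7 × 0.29 = 24.853
  Participation 43 × 0.19 = 8.17
  Capstone 41 × 0.11 = 4.51
  Homework 81 × 0.15 = 12.15
  Midterm exam 53 × 0.26 = 13.78
Sum = 63.463
63.463 is ≥ 50 and < 63.5 → Pass

Pass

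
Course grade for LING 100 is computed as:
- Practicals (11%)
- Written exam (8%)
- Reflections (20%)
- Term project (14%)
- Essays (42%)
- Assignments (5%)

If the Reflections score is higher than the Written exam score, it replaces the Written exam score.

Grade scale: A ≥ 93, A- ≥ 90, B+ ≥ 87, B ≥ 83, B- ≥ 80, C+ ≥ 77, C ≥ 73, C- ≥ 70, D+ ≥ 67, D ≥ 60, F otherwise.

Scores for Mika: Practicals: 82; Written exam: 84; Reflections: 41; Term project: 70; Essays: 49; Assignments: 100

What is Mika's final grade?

F

Reflections (41) ≤ Written exam (84), so Written exam stays at 84.
Weighted total:
  Practicals 82 × 0.11 = 9.02
  Written exam 84 × 0.08 = 6.72
  Reflections 41 × 0.2 = 8.2
  Term project 70 × 0.14 = 9.8
  Essays 49 × 0.42 = 20.58
  Assignments 100 × 0.05 = 5
Sum = 59.32
59.32 < 60 → F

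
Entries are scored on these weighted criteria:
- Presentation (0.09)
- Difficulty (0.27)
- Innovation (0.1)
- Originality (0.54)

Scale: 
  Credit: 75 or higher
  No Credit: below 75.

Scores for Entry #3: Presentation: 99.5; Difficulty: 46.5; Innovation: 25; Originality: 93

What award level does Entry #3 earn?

Weighted total:
  Presentation 99.5 × 0.09 = 8.955
  Difficulty 46.5 × 0.27 = 12.555
  Innovation 25 × 0.1 = 2.5
  Originality 93 × 0.54 = 50.22
Sum = 74.23
74.23 < 75 → No Credit

No Credit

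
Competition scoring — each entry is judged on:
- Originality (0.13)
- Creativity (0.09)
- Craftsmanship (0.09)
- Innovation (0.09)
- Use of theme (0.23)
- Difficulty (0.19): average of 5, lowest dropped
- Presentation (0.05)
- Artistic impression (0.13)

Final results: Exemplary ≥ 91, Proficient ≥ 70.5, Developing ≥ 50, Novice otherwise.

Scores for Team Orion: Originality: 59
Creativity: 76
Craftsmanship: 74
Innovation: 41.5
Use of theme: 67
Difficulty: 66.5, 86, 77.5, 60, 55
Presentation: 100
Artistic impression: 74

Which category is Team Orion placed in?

Developing

Difficulty: drop 55 → average of remaining 4 = 290/4 = 72.5
Weighted total:
  Originality 59 × 0.13 = 7.67
  Creativity 76 × 0.09 = 6.84
  Craftsmanship 74 × 0.09 = 6.66
  Innovation 41.5 × 0.09 = 3.735
  Use of theme 67 × 0.23 = 15.41
  Difficulty 72.5 × 0.19 = 13.775
  Presentation 100 × 0.05 = 5
  Artistic impression 74 × 0.13 = 9.62
Sum = 68.71
68.71 is ≥ 50 and < 70.5 → Developing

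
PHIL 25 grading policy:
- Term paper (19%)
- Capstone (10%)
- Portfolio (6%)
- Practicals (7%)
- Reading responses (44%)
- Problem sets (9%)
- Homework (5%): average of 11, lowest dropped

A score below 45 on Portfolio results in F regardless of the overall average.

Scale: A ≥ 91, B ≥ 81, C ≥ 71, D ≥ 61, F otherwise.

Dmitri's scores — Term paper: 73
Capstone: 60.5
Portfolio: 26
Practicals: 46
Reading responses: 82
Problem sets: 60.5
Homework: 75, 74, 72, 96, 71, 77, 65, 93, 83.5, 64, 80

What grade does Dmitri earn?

Homework: drop 64 → average of remaining 10 = 786.5/10 = 78.65
Portfolio score 26 < 45: minimum not met.
Weighted total:
  Term paper 73 × 0.19 = 13.87
  Capstone 60.5 × 0.1 = 6.05
  Portfolio 26 × 0.06 = 1.56
  Practicals 46 × 0.07 = 3.22
  Reading responses 82 × 0.44 = 36.08
  Problem sets 60.5 × 0.09 = 5.445
  Homework 78.65 × 0.05 = 3.9325
Sum = 70.1575
Because the Portfolio minimum was not met, the result is F.

F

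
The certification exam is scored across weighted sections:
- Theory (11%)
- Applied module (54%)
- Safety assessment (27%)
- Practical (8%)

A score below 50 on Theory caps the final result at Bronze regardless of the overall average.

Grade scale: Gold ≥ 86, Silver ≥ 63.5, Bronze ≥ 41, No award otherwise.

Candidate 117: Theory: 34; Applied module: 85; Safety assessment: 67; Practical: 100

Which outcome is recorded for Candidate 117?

Bronze

Theory score 34 < 50: minimum not met.
Weighted total:
  Theory 34 × 0.11 = 3.74
  Applied module 85 × 0.54 = 45.9
  Safety assessment 67 × 0.27 = 18.09
  Practical 100 × 0.08 = 8
Sum = 75.73
75.73 would be Silver; cap at Bronze applies → Bronze.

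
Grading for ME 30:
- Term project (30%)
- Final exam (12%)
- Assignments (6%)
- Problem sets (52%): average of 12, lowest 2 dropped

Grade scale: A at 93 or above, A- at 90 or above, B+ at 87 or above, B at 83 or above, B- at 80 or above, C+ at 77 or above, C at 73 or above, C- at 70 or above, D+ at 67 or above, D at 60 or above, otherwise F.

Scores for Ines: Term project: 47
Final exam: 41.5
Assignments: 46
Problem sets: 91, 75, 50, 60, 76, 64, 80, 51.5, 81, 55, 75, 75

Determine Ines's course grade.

Problem sets: drop 50, 51.5 → average of remaining 10 = 732/10 = 73.2
Weighted total:
  Term project 47 × 0.3 = 14.1
  Final exam 41.5 × 0.12 = 4.98
  Assignments 46 × 0.06 = 2.76
  Problem sets 73.2 × 0.52 = 38.064
Sum = 59.904
59.904 < 60 → F

F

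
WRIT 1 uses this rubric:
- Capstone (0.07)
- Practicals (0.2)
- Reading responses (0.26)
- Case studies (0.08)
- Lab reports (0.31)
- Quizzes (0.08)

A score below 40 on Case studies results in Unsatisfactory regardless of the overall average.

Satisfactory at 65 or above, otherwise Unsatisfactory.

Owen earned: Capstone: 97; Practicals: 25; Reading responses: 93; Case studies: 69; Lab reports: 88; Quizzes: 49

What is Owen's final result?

Satisfactory

Case studies score 69 ≥ 40: minimum met.
Weighted total:
  Capstone 97 × 0.07 = 6.79
  Practicals 25 × 0.2 = 5
  Reading responses 93 × 0.26 = 24.18
  Case studies 69 × 0.08 = 5.52
  Lab reports 88 × 0.31 = 27.28
  Quizzes 49 × 0.08 = 3.92
Sum = 72.69
72.69 ≥ 65 → Satisfactory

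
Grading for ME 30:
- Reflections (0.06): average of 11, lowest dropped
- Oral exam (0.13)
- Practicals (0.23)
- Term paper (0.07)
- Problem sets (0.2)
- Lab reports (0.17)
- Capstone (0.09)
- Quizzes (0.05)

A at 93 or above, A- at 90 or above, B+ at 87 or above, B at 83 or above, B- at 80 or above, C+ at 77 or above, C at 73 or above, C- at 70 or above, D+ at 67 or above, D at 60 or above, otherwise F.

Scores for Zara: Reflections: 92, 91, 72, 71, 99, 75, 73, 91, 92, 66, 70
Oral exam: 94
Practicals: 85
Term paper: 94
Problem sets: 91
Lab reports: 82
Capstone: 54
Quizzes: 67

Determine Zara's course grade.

Reflections: drop 66 → average of remaining 10 = 826/10 = 82.6
Weighted total:
  Reflections 82.6 × 0.06 = 4.956
  Oral exam 94 × 0.13 = 12.22
  Practicals 85 × 0.23 = 19.55
  Term paper 94 × 0.07 = 6.58
  Problem sets 91 × 0.2 = 18.2
  Lab reports 82 × 0.17 = 13.94
  Capstone 54 × 0.09 = 4.86
  Quizzes 67 × 0.05 = 3.35
Sum = 83.656
83.656 is ≥ 83 and < 87 → B

B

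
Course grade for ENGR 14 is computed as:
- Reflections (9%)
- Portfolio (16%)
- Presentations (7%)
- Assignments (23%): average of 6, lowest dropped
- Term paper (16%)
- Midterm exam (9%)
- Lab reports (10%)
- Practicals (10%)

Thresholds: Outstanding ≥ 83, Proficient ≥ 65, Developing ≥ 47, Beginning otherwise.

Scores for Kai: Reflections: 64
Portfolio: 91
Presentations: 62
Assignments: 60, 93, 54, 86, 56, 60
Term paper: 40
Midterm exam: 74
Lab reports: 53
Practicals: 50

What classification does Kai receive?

Developing

Assignments: drop 54 → average of remaining 5 = 355/5 = 71
Weighted total:
  Reflections 64 × 0.09 = 5.76
  Portfolio 91 × 0.16 = 14.56
  Presentations 62 × 0.07 = 4.34
  Assignments 71 × 0.23 = 16.33
  Term paper 40 × 0.16 = 6.4
  Midterm exam 74 × 0.09 = 6.66
  Lab reports 53 × 0.1 = 5.3
  Practicals 50 × 0.1 = 5
Sum = 64.35
64.35 is ≥ 47 and < 65 → Developing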